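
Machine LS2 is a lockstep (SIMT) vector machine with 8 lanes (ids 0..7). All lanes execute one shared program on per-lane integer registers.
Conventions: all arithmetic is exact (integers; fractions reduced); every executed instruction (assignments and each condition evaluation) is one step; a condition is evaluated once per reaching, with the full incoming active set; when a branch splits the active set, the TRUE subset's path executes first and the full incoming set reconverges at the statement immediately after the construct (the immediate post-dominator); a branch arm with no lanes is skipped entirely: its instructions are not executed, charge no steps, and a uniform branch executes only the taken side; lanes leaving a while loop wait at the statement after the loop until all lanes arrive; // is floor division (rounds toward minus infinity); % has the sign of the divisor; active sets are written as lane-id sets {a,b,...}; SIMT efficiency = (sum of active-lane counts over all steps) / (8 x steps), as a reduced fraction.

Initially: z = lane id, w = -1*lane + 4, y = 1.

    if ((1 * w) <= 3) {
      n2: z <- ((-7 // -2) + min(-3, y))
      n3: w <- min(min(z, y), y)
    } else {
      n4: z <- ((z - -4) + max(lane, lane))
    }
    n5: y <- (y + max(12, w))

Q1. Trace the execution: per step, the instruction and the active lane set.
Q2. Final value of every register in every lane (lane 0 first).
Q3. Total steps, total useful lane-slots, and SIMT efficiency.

step 0: eval ((1 * w) <= 3)          {0,1,2,3,4,5,6,7}
step 1: z <- ((-7 // -2) + min(-3, y)) {1,2,3,4,5,6,7}
step 2: w <- min(min(z, y), y)       {1,2,3,4,5,6,7}
step 3: z <- ((z - -4) + max(lane, lane)) {0}
step 4: y <- (y + max(12, w))        {0,1,2,3,4,5,6,7}

Answer: 5 steps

z: 4,0,0,0,0,0,0,0
w: 4,0,0,0,0,0,0,0
y: 13,13,13,13,13,13,13,13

steps = 5; useful = 31; efficiency = 31/40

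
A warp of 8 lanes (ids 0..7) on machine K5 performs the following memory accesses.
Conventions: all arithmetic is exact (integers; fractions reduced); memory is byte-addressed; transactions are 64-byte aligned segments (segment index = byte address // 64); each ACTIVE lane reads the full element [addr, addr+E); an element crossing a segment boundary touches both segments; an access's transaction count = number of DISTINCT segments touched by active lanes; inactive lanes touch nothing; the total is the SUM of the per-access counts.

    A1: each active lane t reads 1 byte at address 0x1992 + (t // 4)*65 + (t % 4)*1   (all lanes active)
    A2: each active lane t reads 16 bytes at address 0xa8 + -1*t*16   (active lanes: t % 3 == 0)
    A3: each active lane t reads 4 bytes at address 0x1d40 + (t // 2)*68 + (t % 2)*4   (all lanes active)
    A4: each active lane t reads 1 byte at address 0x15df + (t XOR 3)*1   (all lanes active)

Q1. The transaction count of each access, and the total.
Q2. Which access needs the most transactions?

A1: 2 transactions
A2: 2 transactions
A3: 4 transactions
A4: 1 transaction

Answer: 2,2,4,1; total 9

Answer: A3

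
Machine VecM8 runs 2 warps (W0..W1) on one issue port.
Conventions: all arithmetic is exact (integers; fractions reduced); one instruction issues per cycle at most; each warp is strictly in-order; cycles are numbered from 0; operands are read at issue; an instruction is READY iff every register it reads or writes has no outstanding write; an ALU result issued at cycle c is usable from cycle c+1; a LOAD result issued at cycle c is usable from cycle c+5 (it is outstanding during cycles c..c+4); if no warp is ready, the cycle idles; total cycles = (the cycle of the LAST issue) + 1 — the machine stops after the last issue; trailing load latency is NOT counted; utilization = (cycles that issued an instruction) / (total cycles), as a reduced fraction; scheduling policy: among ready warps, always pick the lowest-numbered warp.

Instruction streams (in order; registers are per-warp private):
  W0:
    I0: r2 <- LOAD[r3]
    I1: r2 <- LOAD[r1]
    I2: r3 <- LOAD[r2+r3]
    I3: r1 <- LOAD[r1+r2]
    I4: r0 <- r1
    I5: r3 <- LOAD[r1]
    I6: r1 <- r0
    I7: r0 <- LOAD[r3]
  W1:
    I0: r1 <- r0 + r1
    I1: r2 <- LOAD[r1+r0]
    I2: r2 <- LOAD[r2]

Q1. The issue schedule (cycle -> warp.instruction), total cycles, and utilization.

cycle 0: W0.I0
cycle 1: W1.I0
cycle 2: W1.I1
cycle 3: idle
cycle 4: idle
cycle 5: W0.I1
cycle 6: idle
cycle 7: W1.I2
cycle 8: idle
cycle 9: idle
cycle 10: W0.I2
cycle 11: W0.I3
cycle 12: idle
cycle 13: idle
cycle 14: idle
cycle 15: idle
cycle 16: W0.I4
cycle 17: W0.I5
cycle 18: W0.I6
cycle 19: idle
cycle 20: idle
cycle 21: idle
cycle 22: W0.I7

Answer: 23 cycles, utilization 11/23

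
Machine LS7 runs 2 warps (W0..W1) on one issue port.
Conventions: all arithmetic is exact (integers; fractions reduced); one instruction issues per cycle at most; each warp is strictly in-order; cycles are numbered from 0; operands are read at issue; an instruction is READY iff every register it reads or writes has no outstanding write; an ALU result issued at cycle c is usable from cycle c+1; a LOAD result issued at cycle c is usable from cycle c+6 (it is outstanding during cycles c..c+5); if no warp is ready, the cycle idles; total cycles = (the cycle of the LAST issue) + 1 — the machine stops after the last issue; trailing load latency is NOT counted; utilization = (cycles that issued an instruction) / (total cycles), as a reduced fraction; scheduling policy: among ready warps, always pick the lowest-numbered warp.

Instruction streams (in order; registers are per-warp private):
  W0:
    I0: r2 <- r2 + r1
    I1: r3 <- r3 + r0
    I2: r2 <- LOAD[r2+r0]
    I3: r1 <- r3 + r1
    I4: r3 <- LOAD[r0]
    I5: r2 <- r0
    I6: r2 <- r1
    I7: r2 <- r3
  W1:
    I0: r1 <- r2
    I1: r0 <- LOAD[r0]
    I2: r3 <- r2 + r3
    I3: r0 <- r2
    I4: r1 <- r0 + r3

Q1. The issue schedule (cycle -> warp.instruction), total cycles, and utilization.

cycle 0: W0.I0
cycle 1: W0.I1
cycle 2: W0.I2
cycle 3: W0.I3
cycle 4: W0.I4
cycle 5: W1.I0
cycle 6: W1.I1
cycle 7: W1.I2
cycle 8: W0.I5
cycle 9: W0.I6
cycle 10: W0.I7
cycle 11: idle
cycle 12: W1.I3
cycle 13: W1.I4

Answer: 14 cycles, utilization 13/14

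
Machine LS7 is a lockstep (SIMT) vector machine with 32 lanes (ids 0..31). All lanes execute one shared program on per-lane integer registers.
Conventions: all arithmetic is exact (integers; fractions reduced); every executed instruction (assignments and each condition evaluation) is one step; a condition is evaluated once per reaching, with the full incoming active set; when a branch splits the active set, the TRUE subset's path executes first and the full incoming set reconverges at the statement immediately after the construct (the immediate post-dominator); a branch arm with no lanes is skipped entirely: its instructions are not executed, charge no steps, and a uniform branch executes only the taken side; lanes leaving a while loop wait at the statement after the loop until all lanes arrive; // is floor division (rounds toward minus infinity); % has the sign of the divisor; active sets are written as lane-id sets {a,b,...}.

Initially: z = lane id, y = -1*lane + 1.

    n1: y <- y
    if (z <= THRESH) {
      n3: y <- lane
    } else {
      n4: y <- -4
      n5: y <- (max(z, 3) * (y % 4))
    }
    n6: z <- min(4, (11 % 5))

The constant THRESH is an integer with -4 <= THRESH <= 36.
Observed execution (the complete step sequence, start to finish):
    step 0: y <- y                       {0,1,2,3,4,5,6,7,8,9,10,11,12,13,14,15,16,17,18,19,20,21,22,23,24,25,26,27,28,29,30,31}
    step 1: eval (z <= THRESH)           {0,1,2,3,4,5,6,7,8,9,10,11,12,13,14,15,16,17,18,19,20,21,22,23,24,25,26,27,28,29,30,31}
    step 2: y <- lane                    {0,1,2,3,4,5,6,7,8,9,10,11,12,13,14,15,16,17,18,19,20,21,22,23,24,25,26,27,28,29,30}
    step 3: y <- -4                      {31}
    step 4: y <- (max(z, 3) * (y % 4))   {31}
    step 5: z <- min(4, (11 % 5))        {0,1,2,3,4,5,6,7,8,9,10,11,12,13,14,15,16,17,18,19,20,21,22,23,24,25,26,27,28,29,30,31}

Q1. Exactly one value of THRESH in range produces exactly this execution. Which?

Answer: THRESH = 30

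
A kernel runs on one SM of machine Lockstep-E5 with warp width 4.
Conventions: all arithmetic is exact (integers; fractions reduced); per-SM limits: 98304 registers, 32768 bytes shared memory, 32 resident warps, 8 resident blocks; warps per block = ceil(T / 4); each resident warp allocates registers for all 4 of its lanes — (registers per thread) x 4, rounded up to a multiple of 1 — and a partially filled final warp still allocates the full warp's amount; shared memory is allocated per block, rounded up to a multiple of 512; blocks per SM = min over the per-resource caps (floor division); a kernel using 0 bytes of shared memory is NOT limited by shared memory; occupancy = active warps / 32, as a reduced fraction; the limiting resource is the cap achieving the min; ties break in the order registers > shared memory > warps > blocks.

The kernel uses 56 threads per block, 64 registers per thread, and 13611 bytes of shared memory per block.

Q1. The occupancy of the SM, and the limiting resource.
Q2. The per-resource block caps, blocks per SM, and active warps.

Answer: occupancy 7/8, limited by shared memory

registers: 27 blocks
shared memory: 2 blocks
warps: 2 blocks
blocks: 8 blocks

Answer: 2 blocks, 28 active warps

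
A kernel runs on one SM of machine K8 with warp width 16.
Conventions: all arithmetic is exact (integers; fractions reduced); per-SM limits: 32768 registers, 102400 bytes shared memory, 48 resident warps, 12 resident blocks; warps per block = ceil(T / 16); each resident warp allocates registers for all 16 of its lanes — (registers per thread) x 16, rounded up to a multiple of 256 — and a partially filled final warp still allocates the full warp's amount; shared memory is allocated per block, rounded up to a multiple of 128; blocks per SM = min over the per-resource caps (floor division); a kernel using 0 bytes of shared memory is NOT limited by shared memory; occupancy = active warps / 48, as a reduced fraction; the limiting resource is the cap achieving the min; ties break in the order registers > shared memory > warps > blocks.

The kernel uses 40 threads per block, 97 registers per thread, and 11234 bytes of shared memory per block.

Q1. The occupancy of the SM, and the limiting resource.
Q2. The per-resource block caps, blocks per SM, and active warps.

Answer: occupancy 3/8, limited by registers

registers: 6 blocks
shared memory: 9 blocks
warps: 16 blocks
blocks: 12 blocks

Answer: 6 blocks, 18 active warps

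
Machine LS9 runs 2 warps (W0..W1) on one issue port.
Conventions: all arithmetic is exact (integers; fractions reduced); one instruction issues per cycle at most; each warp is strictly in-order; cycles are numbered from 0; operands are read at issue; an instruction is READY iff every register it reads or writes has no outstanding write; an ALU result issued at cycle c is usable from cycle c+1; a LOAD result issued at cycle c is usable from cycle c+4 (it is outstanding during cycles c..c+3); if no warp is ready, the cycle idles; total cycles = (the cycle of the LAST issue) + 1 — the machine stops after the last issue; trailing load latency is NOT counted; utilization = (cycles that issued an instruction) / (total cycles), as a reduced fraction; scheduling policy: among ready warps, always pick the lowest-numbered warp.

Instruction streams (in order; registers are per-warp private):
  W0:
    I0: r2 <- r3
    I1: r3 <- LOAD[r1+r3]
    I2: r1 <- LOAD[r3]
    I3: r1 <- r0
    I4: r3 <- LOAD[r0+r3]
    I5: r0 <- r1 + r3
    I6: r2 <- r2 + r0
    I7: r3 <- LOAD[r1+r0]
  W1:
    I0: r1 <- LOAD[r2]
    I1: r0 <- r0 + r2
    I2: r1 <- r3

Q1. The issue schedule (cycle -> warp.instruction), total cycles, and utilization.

cycle 0: W0.I0
cycle 1: W0.I1
cycle 2: W1.I0
cycle 3: W1.I1
cycle 4: idle
cycle 5: W0.I2
cycle 6: W1.I2
cycle 7: idle
cycle 8: idle
cycle 9: W0.I3
cycle 10: W0.I4
cycle 11: idle
cycle 12: idle
cycle 13: idle
cycle 14: W0.I5
cycle 15: W0.I6
cycle 16: W0.I7

Answer: 17 cycles, utilization 11/17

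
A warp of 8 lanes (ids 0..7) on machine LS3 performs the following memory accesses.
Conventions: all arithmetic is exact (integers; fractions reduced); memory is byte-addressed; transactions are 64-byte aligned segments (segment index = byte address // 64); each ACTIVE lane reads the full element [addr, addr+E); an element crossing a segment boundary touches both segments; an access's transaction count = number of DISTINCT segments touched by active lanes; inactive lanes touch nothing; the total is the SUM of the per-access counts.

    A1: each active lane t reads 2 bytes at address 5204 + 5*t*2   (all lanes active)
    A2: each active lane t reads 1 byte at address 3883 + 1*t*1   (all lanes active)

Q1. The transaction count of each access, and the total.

A1: 2 transactions
A2: 1 transaction

Answer: 2,1; total 3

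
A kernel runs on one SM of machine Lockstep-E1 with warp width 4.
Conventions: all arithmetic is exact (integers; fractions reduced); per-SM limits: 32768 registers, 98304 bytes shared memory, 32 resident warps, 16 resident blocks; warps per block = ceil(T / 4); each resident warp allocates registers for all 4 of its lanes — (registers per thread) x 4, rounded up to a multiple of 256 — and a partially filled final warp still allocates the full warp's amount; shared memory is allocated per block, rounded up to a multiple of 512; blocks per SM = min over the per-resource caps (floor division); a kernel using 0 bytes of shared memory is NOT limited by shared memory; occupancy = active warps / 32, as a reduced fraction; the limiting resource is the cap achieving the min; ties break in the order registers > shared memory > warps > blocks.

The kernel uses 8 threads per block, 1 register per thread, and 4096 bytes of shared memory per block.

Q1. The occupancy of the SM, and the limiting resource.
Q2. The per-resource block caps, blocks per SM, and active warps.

Answer: occupancy 1, limited by warps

registers: 64 blocks
shared memory: 24 blocks
warps: 16 blocks
blocks: 16 blocks

Answer: 16 blocks, 32 active warps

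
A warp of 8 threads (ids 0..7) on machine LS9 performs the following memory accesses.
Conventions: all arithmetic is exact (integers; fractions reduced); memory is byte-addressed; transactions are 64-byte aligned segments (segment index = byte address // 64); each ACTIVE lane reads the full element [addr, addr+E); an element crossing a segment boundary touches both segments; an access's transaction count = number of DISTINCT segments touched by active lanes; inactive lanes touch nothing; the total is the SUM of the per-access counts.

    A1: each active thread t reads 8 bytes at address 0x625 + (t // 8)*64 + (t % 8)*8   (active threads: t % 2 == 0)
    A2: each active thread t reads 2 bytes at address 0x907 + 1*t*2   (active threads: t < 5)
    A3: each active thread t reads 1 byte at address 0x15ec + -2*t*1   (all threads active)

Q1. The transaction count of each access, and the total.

A1: 2 transactions
A2: 1 transaction
A3: 1 transaction

Answer: 2,1,1; total 4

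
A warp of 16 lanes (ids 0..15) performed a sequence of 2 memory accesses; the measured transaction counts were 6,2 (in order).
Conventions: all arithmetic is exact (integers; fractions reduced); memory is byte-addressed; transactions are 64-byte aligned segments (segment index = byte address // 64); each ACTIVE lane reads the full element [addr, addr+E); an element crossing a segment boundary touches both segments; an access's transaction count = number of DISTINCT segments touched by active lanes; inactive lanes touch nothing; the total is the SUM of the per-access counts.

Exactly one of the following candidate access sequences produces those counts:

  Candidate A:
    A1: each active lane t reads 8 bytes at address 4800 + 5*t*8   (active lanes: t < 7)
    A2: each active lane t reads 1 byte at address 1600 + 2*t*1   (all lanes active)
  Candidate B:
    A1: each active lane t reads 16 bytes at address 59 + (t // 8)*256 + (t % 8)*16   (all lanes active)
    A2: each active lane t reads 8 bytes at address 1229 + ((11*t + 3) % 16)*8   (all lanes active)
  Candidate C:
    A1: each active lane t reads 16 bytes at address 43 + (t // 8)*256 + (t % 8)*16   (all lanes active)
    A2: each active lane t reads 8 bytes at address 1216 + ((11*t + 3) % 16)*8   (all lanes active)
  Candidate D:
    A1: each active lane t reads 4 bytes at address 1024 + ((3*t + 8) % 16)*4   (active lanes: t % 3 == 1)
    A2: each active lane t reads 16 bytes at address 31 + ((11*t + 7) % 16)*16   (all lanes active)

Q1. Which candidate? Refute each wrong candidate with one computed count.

A: A1 gives 4 transactions, not 6
B: A2 gives 3 transactions, not 2
D: A1 gives 1 transaction, not 6
C: all counts match (6,2)

Answer: C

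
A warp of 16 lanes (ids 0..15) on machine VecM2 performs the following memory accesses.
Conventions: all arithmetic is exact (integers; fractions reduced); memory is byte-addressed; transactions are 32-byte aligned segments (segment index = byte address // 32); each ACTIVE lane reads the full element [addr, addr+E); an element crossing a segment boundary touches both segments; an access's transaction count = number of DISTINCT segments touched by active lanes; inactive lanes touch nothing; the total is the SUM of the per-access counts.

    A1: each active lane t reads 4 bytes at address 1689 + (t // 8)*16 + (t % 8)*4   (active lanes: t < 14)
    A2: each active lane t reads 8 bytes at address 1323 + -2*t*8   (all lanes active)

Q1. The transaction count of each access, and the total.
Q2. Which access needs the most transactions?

A1: 3 transactions
A2: 9 transactions

Answer: 3,9; total 12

Answer: A2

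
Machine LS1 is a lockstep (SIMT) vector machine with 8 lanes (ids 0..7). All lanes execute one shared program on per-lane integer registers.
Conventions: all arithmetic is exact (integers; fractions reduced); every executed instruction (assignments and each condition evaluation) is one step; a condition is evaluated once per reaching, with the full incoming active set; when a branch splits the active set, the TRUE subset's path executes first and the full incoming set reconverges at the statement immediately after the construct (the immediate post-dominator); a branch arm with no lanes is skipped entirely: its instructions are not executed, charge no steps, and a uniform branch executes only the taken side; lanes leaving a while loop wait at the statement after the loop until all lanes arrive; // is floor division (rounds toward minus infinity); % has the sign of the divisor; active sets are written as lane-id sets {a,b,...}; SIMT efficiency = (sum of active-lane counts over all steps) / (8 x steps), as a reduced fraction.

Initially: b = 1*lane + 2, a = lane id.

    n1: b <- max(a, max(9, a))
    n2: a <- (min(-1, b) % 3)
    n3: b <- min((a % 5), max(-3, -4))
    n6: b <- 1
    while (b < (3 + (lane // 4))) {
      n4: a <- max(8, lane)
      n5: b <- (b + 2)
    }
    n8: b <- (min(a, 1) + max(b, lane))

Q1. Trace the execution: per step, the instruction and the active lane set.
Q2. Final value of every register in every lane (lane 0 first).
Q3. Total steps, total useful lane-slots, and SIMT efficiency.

step 0: b <- max(a, max(9, a))       {0,1,2,3,4,5,6,7}
step 1: a <- (min(-1, b) % 3)        {0,1,2,3,4,5,6,7}
step 2: b <- min((a % 5), max(-3, -4)) {0,1,2,3,4,5,6,7}
step 3: b <- 1                       {0,1,2,3,4,5,6,7}
step 4: eval (b < (3 + (lane // 4))) {0,1,2,3,4,5,6,7}
step 5: a <- max(8, lane)            {0,1,2,3,4,5,6,7}
step 6: b <- (b + 2)                 {0,1,2,3,4,5,6,7}
step 7: eval (b < (3 + (lane // 4))) {0,1,2,3,4,5,6,7}
step 8: a <- max(8, lane)            {4,5,6,7}
step 9: b <- (b + 2)                 {4,5,6,7}
step 10: eval (b < (3 + (lane // 4))) {4,5,6,7}
step 11: b <- (min(a, 1) + max(b, lane)) {0,1,2,3,4,5,6,7}

Answer: 12 steps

b: 4,4,4,4,6,6,7,8
a: 8,8,8,8,8,8,8,8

steps = 12; useful = 84; efficiency = 84/96 = 7/8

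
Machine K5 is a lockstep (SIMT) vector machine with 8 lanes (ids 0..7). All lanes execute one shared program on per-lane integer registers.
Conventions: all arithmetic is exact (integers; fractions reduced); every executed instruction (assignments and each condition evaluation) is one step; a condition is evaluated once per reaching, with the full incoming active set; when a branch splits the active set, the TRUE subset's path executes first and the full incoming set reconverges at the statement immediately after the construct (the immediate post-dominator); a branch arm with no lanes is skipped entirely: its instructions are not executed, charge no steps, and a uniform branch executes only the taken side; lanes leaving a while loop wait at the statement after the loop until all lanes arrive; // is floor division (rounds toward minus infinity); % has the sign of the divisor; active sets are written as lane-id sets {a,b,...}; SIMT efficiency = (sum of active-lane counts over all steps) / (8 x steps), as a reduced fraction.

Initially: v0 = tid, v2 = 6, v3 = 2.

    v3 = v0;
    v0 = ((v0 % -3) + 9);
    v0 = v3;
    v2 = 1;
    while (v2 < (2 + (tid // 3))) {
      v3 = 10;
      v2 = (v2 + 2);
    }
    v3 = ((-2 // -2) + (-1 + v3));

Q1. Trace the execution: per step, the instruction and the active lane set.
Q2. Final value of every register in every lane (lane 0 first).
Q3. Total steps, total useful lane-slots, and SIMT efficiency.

step 0: v3 <- v0                     {0,1,2,3,4,5,6,7}
step 1: v0 <- ((v0 % -3) + 9)        {0,1,2,3,4,5,6,7}
step 2: v0 <- v3                     {0,1,2,3,4,5,6,7}
step 3: v2 <- 1                      {0,1,2,3,4,5,6,7}
step 4: eval (v2 < (2 + (tid // 3))) {0,1,2,3,4,5,6,7}
step 5: v3 <- 10                     {0,1,2,3,4,5,6,7}
step 6: v2 <- (v2 + 2)               {0,1,2,3,4,5,6,7}
step 7: eval (v2 < (2 + (tid // 3))) {0,1,2,3,4,5,6,7}
step 8: v3 <- 10                     {6,7}
step 9: v2 <- (v2 + 2)               {6,7}
step 10: eval (v2 < (2 + (tid // 3))) {6,7}
step 11: v3 <- ((-2 // -2) + (-1 + v3)) {0,1,2,3,4,5,6,7}

Answer: 12 steps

v0: 0,1,2,3,4,5,6,7
v2: 3,3,3,3,3,3,5,5
v3: 10,10,10,10,10,10,10,10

steps = 12; useful = 78; efficiency = 78/96 = 13/16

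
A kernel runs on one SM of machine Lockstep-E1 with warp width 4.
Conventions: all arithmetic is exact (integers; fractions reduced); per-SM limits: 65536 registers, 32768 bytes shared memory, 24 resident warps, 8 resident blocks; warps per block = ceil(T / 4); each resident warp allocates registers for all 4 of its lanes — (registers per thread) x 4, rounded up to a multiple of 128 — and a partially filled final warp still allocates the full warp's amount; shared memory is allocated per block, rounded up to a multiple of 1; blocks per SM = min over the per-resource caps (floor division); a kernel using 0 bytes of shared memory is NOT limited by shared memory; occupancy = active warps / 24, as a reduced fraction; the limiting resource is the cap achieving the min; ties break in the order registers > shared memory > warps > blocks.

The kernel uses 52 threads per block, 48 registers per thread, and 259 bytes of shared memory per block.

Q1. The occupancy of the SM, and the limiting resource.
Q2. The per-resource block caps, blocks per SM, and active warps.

Answer: occupancy 13/24, limited by warps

registers: 19 blocks
shared memory: 126 blocks
warps: 1 block
blocks: 8 blocks

Answer: 1 block, 13 active warps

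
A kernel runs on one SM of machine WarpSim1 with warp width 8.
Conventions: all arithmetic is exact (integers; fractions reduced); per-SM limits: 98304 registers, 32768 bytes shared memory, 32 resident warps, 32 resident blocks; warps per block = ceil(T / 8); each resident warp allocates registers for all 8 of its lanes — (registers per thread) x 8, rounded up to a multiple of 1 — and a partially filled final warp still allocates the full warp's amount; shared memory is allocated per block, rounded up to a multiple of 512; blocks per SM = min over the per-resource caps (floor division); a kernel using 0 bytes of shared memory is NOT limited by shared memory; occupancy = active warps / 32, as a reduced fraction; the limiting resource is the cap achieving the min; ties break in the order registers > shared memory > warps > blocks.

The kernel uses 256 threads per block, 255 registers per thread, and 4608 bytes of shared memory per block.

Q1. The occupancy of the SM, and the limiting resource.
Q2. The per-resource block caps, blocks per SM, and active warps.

Answer: occupancy 1, limited by registers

registers: 1 block
shared memory: 7 blocks
warps: 1 block
blocks: 32 blocks

Answer: 1 block, 32 active warps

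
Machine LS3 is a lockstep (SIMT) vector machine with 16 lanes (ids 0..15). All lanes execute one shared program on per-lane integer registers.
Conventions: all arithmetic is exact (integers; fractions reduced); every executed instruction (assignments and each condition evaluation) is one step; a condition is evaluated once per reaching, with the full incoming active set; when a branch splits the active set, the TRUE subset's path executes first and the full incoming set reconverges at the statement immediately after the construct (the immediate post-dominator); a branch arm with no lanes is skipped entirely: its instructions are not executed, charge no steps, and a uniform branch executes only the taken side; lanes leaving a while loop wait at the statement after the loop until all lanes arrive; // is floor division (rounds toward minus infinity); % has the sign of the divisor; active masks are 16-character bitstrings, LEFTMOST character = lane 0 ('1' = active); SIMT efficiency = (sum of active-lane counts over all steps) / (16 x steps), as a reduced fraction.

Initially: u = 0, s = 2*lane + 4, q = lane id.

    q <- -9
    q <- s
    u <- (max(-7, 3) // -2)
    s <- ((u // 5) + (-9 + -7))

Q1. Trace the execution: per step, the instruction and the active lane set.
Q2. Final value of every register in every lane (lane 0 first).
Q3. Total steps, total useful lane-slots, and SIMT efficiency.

step 0: q <- -9                      1111111111111111
step 1: q <- s                       1111111111111111
step 2: u <- (max(-7, 3) // -2)      1111111111111111
step 3: s <- ((u // 5) + (-9 + -7))  1111111111111111

Answer: 4 steps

u: -2,-2,-2,-2,-2,-2,-2,-2,-2,-2,-2,-2,-2,-2,-2,-2
s: -17,-17,-17,-17,-17,-17,-17,-17,-17,-17,-17,-17,-17,-17,-17,-17
q: 4,6,8,10,12,14,16,18,20,22,24,26,28,30,32,34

steps = 4; useful = 64; efficiency = 64/64 = 1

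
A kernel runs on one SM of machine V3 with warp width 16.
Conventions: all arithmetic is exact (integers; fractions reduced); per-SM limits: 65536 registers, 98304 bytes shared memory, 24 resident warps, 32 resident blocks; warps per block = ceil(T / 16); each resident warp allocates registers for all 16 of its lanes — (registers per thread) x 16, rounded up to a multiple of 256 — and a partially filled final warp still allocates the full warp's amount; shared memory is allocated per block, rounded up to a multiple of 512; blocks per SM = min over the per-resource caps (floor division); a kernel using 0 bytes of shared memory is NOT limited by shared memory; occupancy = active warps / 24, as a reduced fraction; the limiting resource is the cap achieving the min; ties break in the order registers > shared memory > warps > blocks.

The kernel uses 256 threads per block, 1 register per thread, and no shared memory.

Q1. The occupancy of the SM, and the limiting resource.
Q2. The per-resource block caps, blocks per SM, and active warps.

Answer: occupancy 2/3, limited by warps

registers: 16 blocks
shared memory: no limit (kernel uses none)
warps: 1 block
blocks: 32 blocks

Answer: 1 block, 16 active warps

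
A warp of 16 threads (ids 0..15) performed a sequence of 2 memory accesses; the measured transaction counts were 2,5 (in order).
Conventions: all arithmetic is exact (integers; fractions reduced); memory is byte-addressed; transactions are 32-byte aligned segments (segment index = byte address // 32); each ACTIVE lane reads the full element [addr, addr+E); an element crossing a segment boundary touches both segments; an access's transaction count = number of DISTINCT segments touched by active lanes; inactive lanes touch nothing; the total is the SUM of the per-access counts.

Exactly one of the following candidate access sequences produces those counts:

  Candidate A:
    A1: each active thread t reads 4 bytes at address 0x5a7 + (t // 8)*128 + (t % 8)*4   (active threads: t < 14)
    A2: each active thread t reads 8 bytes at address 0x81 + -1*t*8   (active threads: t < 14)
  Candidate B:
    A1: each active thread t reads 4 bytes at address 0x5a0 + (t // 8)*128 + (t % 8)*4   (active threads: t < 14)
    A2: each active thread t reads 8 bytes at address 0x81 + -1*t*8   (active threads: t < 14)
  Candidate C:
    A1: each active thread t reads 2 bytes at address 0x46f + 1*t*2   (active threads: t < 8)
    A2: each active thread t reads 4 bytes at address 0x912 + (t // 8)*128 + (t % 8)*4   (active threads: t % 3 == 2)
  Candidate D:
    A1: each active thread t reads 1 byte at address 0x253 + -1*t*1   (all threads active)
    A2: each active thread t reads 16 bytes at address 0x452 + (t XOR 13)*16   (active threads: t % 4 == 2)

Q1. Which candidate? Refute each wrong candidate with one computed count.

A: A1 gives 3 transactions, not 2
C: A1 gives 1 transaction, not 2
D: A1 gives 1 transaction, not 2
B: all counts match (2,5)

Answer: B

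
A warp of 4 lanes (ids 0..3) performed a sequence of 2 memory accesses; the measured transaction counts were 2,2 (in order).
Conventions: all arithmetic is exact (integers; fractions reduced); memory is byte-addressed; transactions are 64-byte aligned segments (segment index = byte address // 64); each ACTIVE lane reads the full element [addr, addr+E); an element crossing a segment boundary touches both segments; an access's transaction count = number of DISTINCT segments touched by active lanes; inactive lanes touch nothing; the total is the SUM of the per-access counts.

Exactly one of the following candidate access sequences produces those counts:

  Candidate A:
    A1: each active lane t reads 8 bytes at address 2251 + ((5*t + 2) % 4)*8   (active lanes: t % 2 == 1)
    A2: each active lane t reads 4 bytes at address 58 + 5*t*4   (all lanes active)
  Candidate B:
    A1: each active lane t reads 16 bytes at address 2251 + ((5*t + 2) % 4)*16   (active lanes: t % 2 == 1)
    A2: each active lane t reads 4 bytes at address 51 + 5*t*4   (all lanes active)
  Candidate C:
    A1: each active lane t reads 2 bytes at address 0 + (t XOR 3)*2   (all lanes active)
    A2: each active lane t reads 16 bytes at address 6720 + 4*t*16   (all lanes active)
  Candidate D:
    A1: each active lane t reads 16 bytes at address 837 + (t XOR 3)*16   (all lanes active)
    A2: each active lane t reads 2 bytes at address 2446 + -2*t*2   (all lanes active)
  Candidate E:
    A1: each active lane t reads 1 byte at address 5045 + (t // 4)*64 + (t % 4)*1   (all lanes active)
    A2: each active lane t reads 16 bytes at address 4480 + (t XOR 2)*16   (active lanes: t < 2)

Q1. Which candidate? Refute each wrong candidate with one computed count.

A: A1 gives 1 transaction, not 2
C: A1 gives 1 transaction, not 2
D: A2 gives 1 transaction, not 2
E: A1 gives 1 transaction, not 2
B: all counts match (2,2)

Answer: B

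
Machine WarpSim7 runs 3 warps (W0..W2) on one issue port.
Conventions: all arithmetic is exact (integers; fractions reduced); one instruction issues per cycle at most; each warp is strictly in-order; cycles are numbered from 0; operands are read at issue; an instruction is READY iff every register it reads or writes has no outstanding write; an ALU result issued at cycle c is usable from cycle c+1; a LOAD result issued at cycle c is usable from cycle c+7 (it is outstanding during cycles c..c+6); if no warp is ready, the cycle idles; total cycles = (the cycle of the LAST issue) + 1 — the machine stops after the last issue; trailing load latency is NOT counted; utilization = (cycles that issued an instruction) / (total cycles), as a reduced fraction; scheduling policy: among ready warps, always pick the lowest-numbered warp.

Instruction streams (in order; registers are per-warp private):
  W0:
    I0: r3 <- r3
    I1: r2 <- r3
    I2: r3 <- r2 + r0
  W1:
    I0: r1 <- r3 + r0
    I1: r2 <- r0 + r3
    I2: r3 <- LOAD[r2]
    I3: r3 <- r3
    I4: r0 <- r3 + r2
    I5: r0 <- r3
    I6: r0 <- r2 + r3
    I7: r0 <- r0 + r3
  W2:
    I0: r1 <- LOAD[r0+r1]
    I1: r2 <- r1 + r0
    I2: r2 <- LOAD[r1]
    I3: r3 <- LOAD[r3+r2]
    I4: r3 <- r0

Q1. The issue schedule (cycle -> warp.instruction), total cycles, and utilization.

cycle 0: W0.I0
cycle 1: W0.I1
cycle 2: W0.I2
cycle 3: W1.I0
cycle 4: W1.I1
cycle 5: W1.I2
cycle 6: W2.I0
cycle 7: idle
cycle 8: idle
cycle 9: idle
cycle 10: idle
cycle 11: idle
cycle 12: W1.I3
cycle 13: W1.I4
cycle 14: W1.I5
cycle 15: W1.I6
cycle 16: W1.I7
cycle 17: W2.I1
cycle 18: W2.I2
cycle 19: idle
cycle 20: idle
cycle 21: idle
cycle 22: idle
cycle 23: idle
cycle 24: idle
cycle 25: W2.I3
cycle 26: idle
cycle 27: idle
cycle 28: idle
cycle 29: idle
cycle 30: idle
cycle 31: idle
cycle 32: W2.I4

Answer: 33 cycles, utilization 16/33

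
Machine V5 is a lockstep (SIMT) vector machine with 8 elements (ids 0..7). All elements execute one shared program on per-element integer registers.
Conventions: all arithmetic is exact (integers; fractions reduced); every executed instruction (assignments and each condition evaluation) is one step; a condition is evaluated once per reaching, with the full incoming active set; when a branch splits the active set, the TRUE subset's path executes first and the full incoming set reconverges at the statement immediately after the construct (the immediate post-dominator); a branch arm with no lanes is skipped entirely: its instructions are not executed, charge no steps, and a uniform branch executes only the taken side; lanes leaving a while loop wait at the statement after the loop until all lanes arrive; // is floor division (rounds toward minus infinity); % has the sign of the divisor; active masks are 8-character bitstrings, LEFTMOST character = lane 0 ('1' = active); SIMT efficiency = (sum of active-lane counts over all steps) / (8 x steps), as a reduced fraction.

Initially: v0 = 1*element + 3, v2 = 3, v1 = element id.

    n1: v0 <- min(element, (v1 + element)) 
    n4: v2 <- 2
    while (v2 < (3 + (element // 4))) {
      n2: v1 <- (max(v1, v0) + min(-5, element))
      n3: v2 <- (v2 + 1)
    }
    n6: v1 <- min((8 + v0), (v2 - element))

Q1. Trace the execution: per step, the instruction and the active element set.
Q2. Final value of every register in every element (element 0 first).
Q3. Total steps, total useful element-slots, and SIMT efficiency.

step 0: v0 <- min(element, (v1 + element)) 11111111
step 1: v2 <- 2                      11111111
step 2: eval (v2 < (3 + (element // 4))) 11111111
step 3: v1 <- (max(v1, v0) + min(-5, element)) 11111111
step 4: v2 <- (v2 + 1)               11111111
step 5: eval (v2 < (3 + (element // 4))) 11111111
step 6: v1 <- (max(v1, v0) + min(-5, element)) 00001111
step 7: v2 <- (v2 + 1)               00001111
step 8: eval (v2 < (3 + (element // 4))) 00001111
step 9: v1 <- min((8 + v0), (v2 - element)) 11111111

Answer: 10 steps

v0: 0,1,2,3,4,5,6,7
v2: 3,3,3,3,4,4,4,4
v1: 3,2,1,0,0,-1,-2,-3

steps = 10; useful = 68; efficiency = 68/80 = 17/20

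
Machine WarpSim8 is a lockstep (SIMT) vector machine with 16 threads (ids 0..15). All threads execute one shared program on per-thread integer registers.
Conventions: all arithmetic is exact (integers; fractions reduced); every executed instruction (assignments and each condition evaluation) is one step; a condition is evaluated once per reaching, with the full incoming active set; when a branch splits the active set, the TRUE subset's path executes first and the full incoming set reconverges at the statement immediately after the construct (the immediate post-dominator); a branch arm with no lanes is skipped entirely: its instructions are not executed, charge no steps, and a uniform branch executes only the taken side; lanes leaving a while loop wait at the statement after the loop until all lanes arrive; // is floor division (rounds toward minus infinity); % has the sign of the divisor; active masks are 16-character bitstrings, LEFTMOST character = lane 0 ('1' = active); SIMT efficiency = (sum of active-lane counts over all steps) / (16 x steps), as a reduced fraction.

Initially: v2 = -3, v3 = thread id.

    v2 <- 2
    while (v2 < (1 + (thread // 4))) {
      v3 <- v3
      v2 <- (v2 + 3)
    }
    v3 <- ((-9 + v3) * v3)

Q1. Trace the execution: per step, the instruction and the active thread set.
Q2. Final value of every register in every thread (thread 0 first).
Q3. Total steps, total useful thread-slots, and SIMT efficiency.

step 0: v2 <- 2                      1111111111111111
step 1: eval (v2 < (1 + (thread // 4))) 1111111111111111
step 2: v3 <- v3                     0000000011111111
step 3: v2 <- (v2 + 3)               0000000011111111
step 4: eval (v2 < (1 + (thread // 4))) 0000000011111111
step 5: v3 <- ((-9 + v3) * v3)       1111111111111111

Answer: 6 steps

v2: 2,2,2,2,2,2,2,2,5,5,5,5,5,5,5,5
v3: 0,-8,-14,-18,-20,-20,-18,-14,-8,0,10,22,36,52,70,90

steps = 6; useful = 72; efficiency = 72/96 = 3/4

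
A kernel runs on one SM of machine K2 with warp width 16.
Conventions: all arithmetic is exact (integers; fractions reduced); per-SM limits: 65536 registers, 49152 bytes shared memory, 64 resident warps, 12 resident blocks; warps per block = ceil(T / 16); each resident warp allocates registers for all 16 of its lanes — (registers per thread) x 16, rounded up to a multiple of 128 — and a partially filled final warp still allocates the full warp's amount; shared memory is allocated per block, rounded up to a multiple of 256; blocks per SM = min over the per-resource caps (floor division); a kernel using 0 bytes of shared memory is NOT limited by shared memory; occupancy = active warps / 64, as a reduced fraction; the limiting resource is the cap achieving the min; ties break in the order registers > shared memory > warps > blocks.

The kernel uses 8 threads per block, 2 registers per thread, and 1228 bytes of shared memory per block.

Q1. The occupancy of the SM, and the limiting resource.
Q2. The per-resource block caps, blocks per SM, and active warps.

Answer: occupancy 3/16, limited by blocks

registers: 512 blocks
shared memory: 38 blocks
warps: 64 blocks
blocks: 12 blocks

Answer: 12 blocks, 12 active warps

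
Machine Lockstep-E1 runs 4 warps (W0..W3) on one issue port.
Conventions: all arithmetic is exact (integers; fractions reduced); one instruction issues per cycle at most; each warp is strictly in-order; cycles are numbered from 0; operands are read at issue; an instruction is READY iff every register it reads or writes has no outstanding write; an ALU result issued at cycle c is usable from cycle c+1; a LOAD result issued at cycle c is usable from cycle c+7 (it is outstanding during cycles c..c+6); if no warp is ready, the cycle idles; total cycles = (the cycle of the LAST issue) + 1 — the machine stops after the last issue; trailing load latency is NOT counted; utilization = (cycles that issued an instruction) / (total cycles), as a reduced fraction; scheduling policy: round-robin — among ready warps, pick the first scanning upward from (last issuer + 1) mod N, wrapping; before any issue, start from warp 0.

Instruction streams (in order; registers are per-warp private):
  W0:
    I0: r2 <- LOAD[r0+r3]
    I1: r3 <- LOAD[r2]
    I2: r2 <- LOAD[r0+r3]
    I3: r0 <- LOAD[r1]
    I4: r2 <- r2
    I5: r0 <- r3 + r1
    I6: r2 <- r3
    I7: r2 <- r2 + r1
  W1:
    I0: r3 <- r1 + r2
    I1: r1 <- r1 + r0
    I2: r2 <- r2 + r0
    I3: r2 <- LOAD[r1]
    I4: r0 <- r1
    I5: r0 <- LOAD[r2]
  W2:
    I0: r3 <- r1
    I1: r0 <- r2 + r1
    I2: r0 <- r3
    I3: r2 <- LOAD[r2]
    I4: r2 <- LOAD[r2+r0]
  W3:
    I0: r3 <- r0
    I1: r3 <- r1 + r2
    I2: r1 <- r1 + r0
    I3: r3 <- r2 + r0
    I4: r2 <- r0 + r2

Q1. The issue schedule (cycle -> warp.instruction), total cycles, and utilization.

cycle 0: W0.I0
cycle 1: W1.I0
cycle 2: W2.I0
cycle 3: W3.I0
cycle 4: W1.I1
cycle 5: W2.I1
cycle 6: W3.I1
cycle 7: W0.I1
cycle 8: W1.I2
cycle 9: W2.I2
cycle 10: W3.I2
cycle 11: W1.I3
cycle 12: W2.I3
cycle 13: W3.I3
cycle 14: W0.I2
cycle 15: W1.I4
cycle 16: W3.I4
cycle 17: W0.I3
cycle 18: W1.I5
cycle 19: W2.I4
cycle 20: idle
cycle 21: W0.I4
cycle 22: idle
cycle 23: idle
cycle 24: W0.I5
cycle 25: W0.I6
cycle 26: W0.I7

Answer: 27 cycles, utilization 8/9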